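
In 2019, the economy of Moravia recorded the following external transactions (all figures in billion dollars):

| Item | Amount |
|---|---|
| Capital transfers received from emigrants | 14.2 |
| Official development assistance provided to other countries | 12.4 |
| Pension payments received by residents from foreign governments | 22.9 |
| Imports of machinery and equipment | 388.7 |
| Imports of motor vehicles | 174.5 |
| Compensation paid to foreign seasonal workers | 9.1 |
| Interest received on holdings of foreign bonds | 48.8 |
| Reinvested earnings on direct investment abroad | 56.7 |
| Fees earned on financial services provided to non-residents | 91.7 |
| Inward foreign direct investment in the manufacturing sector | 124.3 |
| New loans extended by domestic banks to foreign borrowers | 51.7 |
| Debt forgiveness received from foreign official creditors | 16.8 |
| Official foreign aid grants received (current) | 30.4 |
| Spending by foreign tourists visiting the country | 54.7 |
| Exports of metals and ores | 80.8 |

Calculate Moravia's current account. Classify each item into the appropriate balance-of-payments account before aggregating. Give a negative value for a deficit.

-198.7

Goods: 80.8 - 388.7 - 174.5 = -482.4
Services: 91.7 + 54.7 = 146.4
Primary income: -9.1 + 48.8 + 56.7 = 96.4
Secondary income: 30.4 + 22.9 - 12.4 = 40.9
Current account = (-482.4) + 146.4 + 96.4 + 40.9 = -198.7
(Excluded from the current account — capital account: capital transfers received from emigrants 14.2, debt forgiveness received from foreign official creditors 16.8; financial account: inward foreign direct investment in the manufacturing sector 124.3, new loans extended by domestic banks to foreign borrowers 51.7.)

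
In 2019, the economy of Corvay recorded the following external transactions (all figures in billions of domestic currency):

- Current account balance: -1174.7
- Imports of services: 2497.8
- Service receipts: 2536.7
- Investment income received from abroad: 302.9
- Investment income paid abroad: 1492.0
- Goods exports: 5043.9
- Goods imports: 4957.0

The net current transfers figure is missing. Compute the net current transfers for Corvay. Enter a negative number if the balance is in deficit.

-111.4

Current account = goods balance + services balance + net primary income + net secondary income
Sum of the known components = -1063.3
Net current transfers = CA - (known components) = -1174.7 - (-1063.3) = -111.4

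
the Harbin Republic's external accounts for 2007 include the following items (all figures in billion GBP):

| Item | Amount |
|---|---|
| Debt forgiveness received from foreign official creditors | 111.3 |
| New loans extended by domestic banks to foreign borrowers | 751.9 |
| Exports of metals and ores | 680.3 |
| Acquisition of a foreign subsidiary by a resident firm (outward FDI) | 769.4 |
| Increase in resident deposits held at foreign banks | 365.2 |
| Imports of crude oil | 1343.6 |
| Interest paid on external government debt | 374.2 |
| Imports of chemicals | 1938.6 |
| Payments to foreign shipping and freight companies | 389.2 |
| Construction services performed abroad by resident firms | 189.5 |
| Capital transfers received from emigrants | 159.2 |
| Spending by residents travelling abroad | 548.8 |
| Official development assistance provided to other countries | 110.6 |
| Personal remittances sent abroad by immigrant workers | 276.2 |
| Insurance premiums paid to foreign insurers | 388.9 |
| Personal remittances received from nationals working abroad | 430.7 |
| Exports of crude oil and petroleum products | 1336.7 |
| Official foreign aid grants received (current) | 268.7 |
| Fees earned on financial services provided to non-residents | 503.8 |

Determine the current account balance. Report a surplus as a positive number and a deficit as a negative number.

Goods: 680.3 + 1336.7 - 1938.6 - 1343.6 = -1265.2
Services: -548.8 + 189.5 - 388.9 - 389.2 + 503.8 = -633.6
Primary income: -374.2
Secondary income: 268.7 - 110.6 - 276.2 + 430.7 = 312.6
Current account = (-1265.2) + (-633.6) + (-374.2) + 312.6 = -1960.4
(Excluded from the current account — capital account: debt forgiveness received from foreign official creditors 111.3, capital transfers received from emigrants 159.2; financial account: new loans extended by domestic banks to foreign borrowers 751.9, acquisition of a foreign subsidiary by a resident firm (outward FDI) 769.4, increase in resident deposits held at foreign banks 365.2.)

-1960.4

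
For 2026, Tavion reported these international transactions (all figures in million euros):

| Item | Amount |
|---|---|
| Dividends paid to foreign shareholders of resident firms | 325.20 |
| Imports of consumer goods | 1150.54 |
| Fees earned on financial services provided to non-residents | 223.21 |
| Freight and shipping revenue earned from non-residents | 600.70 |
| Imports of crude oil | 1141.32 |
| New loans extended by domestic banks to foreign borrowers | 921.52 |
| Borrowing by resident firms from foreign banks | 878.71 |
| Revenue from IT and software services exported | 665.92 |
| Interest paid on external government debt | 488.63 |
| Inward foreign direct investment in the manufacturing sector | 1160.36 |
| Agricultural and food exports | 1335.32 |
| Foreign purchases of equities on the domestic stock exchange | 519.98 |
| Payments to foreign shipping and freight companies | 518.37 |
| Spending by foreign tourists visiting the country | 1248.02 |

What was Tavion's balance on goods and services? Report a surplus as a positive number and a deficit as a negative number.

1262.94

Goods: 1335.32 - 1150.54 - 1141.32 = -956.54
Services: 223.21 + 1248.02 + 600.70 - 518.37 + 665.92 = 2219.48
Trade balance = -956.54 + 2219.48 = 1262.94
(Excluded from the trade balance — primary income: dividends paid to foreign shareholders of resident firms 325.20, interest paid on external government debt 488.63; financial account: new loans extended by domestic banks to foreign borrowers 921.52, borrowing by resident firms from foreign banks 878.71, inward foreign direct investment in the manufacturing sector 1160.36, foreign purchases of equities on the domestic stock exchange 519.98.)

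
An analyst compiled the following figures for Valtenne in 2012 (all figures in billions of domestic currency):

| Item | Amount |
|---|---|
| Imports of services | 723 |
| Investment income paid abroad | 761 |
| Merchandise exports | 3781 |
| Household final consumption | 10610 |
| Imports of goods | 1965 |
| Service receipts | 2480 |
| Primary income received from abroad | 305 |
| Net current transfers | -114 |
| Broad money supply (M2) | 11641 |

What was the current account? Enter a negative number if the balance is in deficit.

Goods balance = 3781 - 1965 = 1816
Services balance = 2480 - 723 = 1757
Trade balance (goods + services) = 1816 + 1757 = 3573
Net primary income = 305 - 761 = -456
Net secondary income = -114
Current account = 3573 + (-456) + (-114) = 3003

3003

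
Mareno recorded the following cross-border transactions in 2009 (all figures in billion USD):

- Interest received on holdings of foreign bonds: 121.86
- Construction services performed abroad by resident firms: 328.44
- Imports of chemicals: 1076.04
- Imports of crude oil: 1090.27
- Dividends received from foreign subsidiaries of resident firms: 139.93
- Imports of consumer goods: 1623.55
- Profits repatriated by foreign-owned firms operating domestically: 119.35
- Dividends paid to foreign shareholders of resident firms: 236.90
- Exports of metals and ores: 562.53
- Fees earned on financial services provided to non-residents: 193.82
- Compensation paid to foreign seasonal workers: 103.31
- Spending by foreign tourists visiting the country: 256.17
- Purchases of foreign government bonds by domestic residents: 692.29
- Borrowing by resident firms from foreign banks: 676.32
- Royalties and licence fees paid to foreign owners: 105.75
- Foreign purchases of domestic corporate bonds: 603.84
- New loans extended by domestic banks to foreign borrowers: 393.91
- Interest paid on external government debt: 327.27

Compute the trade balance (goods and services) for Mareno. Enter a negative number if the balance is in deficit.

-2554.65

Goods: 562.53 - 1076.04 - 1090.27 - 1623.55 = -3227.33
Services: 328.44 + 193.82 + 256.17 - 105.75 = 672.68
Trade balance = -3227.33 + 672.68 = -2554.65
(Excluded from the trade balance — primary income: interest received on holdings of foreign bonds 121.86, dividends received from foreign subsidiaries of resident firms 139.93, profits repatriated by foreign-owned firms operating domestically 119.35, dividends paid to foreign shareholders of resident firms 236.90, compensation paid to foreign seasonal workers 103.31, interest paid on external government debt 327.27; financial account: purchases of foreign government bonds by domestic residents 692.29, borrowing by resident firms from foreign banks 676.32, foreign purchases of domestic corporate bonds 603.84, new loans extended by domestic banks to foreign borrowers 393.91.)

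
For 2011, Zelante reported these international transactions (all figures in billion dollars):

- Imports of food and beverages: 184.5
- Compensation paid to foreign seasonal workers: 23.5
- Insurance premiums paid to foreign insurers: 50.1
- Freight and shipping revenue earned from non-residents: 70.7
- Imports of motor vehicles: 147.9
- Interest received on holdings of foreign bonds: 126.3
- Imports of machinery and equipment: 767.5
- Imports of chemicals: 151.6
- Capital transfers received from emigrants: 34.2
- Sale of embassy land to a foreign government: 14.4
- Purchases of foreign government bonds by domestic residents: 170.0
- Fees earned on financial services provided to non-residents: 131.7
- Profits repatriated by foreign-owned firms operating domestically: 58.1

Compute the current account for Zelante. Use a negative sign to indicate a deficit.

-1054.5

Goods: -151.6 - 184.5 - 147.9 - 767.5 = -1251.5
Services: 70.7 + 131.7 - 50.1 = 152.3
Primary income: 126.3 - 23.5 - 58.1 = 44.7
Current account = (-1251.5) + 152.3 + 44.7 = -1054.5
(Excluded from the current account — capital account: capital transfers received from emigrants 34.2, sale of embassy land to a foreign government 14.4; financial account: purchases of foreign government bonds by domestic residents 170.0.)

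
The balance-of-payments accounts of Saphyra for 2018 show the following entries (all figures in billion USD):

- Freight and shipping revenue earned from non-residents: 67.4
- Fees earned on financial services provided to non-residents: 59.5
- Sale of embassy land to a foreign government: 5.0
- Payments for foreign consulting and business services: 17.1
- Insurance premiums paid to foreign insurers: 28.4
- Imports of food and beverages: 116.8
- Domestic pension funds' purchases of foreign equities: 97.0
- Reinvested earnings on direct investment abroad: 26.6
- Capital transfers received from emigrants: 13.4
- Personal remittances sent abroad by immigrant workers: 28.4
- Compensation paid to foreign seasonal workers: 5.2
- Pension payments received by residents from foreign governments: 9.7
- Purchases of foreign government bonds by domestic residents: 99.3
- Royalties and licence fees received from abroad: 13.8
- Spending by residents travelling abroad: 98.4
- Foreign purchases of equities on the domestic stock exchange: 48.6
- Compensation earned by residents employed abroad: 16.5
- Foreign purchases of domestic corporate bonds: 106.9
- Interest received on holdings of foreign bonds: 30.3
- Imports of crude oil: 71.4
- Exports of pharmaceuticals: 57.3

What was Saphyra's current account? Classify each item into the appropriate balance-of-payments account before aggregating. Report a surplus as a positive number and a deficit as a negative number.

-84.6

Goods: 57.3 - 71.4 - 116.8 = -130.9
Services: 13.8 - 17.1 + 59.5 + 67.4 - 28.4 - 98.4 = -3.2
Primary income: 26.6 + 30.3 - 5.2 + 16.5 = 68.2
Secondary income: -28.4 + 9.7 = -18.7
Current account = (-130.9) + (-3.2) + 68.2 + (-18.7) = -84.6
(Excluded from the current account — capital account: sale of embassy land to a foreign government 5.0, capital transfers received from emigrants 13.4; financial account: domestic pension funds' purchases of foreign equities 97.0, purchases of foreign government bonds by domestic residents 99.3, foreign purchases of equities on the domestic stock exchange 48.6, foreign purchases of domestic corporate bonds 106.9.)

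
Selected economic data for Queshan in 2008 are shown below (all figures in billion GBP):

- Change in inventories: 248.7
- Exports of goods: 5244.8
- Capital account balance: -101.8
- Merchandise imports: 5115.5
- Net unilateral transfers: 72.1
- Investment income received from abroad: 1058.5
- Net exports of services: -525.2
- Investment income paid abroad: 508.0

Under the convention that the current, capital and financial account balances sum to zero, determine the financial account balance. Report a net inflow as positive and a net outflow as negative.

Goods balance = 5244.8 - 5115.5 = 129.3
Services balance = -525.2
Trade balance (goods + services) = 129.3 + (-525.2) = -395.9
Net primary income = 1058.5 - 508.0 = 550.5
Net secondary income = 72.1
Current account = -395.9 + 550.5 + 72.1 = 226.7
Financial account = -(226.7 + (-101.8)) = -124.9

-124.9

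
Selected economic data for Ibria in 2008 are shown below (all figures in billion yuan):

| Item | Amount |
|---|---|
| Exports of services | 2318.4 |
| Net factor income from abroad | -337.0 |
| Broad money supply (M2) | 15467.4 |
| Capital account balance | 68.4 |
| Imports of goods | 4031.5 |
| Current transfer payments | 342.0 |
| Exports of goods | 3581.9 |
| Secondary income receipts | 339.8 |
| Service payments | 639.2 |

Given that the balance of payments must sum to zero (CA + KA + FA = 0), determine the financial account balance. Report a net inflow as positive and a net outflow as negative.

Goods balance = 3581.9 - 4031.5 = -449.6
Services balance = 2318.4 - 639.2 = 1679.2
Trade balance (goods + services) = -449.6 + 1679.2 = 1229.6
Net primary income = -337.0
Net secondary income = 339.8 - 342.0 = -2.2
Current account = 1229.6 + (-337.0) + (-2.2) = 890.4
Financial account = -(890.4 + 68.4) = -958.8

-958.8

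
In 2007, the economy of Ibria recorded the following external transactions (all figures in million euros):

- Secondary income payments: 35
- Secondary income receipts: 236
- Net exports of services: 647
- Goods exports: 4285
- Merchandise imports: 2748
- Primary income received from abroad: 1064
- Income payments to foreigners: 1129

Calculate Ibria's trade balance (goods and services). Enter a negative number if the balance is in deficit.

Goods balance = 4285 - 2748 = 1537
Services balance = 647
Trade balance (goods + services) = 1537 + 647 = 2184

2184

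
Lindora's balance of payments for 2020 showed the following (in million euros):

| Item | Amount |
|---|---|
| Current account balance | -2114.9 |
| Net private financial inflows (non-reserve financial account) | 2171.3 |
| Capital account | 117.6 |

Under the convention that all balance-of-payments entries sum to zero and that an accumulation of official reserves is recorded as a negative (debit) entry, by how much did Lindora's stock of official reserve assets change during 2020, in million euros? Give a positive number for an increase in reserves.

Official reserve transactions balance = -((-2114.9) + 117.6 + 2171.3) = -174.0
An accumulation of reserves is recorded as a debit (negative entry), so the change in the stock of reserves is the negative of that balance.
Change in official reserves = -(-174.0) = 174.0

174.0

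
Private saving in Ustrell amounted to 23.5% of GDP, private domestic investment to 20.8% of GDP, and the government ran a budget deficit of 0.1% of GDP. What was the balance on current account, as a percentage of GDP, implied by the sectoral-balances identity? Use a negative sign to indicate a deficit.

By the sectoral-balances identity, CA = (S_private - I) + (T - G).
Private balance = 23.5 - 20.8 = 2.7
Government balance (T - G) = -0.1
CA = 2.7 + (-0.1) = 2.6

2.6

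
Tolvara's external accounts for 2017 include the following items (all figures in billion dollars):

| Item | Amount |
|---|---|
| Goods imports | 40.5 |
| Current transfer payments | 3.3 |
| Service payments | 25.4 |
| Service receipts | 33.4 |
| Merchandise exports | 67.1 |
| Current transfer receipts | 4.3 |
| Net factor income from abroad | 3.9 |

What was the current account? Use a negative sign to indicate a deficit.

39.5

Goods balance = 67.1 - 40.5 = 26.6
Services balance = 33.4 - 25.4 = 8.0
Trade balance (goods + services) = 26.6 + 8.0 = 34.6
Net primary income = 3.9
Net secondary income = 4.3 - 3.3 = 1.0
Current account = 34.6 + 3.9 + 1.0 = 39.5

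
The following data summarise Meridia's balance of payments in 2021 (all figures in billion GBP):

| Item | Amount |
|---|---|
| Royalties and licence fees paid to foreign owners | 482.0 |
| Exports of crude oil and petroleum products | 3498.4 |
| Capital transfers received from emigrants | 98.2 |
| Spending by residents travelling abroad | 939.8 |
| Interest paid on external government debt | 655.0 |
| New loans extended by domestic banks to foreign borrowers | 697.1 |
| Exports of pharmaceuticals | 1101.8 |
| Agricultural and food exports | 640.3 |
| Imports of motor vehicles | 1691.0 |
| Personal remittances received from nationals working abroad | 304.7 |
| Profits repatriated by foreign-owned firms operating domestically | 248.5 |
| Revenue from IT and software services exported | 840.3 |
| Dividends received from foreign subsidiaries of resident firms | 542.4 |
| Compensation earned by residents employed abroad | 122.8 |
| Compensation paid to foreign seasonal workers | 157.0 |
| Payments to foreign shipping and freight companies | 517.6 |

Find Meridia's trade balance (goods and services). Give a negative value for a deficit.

Goods: -1691.0 + 1101.8 + 640.3 + 3498.4 = 3549.5
Services: -939.8 - 517.6 + 840.3 - 482.0 = -1099.1
Trade balance = 3549.5 + (-1099.1) = 2450.4
(Excluded from the trade balance — capital account: capital transfers received from emigrants 98.2; primary income: interest paid on external government debt 655.0, profits repatriated by foreign-owned firms operating domestically 248.5, dividends received from foreign subsidiaries of resident firms 542.4, compensation earned by residents employed abroad 122.8, compensation paid to foreign seasonal workers 157.0; financial account: new loans extended by domestic banks to foreign borrowers 697.1; secondary income: personal remittances received from nationals working abroad 304.7.)

2450.4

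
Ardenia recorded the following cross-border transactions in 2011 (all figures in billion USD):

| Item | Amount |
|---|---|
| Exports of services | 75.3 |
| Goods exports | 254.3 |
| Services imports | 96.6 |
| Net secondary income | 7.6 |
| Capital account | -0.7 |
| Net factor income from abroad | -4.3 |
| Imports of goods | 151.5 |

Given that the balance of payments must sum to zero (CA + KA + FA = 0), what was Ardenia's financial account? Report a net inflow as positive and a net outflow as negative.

-84.1

Goods balance = 254.3 - 151.5 = 102.8
Services balance = 75.3 - 96.6 = -21.3
Trade balance (goods + services) = 102.8 + (-21.3) = 81.5
Net primary income = -4.3
Net secondary income = 7.6
Current account = 81.5 + (-4.3) + 7.6 = 84.8
Financial account = -(84.8 + (-0.7)) = -84.1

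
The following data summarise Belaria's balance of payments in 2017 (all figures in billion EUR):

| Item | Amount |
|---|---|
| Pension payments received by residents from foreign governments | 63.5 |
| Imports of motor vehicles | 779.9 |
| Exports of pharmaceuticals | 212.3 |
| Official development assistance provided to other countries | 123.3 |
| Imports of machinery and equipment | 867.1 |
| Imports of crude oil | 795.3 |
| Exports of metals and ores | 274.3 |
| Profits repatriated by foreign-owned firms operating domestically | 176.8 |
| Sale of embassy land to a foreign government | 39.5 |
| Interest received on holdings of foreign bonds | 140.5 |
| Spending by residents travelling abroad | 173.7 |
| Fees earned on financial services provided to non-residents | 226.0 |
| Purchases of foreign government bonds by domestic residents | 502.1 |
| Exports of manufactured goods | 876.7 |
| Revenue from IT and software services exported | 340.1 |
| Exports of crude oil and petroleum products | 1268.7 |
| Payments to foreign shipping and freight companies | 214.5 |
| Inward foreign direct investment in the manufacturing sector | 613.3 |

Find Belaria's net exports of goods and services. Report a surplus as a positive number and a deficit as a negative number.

Goods: 876.7 + 1268.7 - 867.1 + 212.3 + 274.3 - 795.3 - 779.9 = 189.7
Services: 340.1 - 173.7 + 226.0 - 214.5 = 177.9
Trade balance = 189.7 + 177.9 = 367.6
(Excluded from the trade balance — secondary income: pension payments received by residents from foreign governments 63.5, official development assistance provided to other countries 123.3; primary income: profits repatriated by foreign-owned firms operating domestically 176.8, interest received on holdings of foreign bonds 140.5; capital account: sale of embassy land to a foreign government 39.5; financial account: purchases of foreign government bonds by domestic residents 502.1, inward foreign direct investment in the manufacturing sector 613.3.)

367.6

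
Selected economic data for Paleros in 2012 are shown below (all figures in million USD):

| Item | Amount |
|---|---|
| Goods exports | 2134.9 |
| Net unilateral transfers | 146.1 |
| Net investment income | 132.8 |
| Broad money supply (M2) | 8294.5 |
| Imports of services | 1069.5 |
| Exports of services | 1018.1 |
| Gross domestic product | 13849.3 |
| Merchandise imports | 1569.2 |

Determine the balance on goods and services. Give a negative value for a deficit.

514.3

Goods balance = 2134.9 - 1569.2 = 565.7
Services balance = 1018.1 - 1069.5 = -51.4
Trade balance (goods + services) = 565.7 + (-51.4) = 514.3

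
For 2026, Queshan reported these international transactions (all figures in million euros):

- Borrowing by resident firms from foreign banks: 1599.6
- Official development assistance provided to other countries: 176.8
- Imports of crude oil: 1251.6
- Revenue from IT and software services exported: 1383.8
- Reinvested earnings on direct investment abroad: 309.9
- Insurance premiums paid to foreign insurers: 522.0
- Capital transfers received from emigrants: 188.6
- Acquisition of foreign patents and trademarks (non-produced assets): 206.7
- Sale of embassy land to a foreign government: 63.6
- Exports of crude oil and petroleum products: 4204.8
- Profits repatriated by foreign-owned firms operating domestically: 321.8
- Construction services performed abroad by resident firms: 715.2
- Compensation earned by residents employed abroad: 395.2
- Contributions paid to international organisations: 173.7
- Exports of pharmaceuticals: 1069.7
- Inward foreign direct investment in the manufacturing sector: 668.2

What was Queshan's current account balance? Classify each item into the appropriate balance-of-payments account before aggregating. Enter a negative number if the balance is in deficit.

5632.7

Goods: 1069.7 - 1251.6 + 4204.8 = 4022.9
Services: 715.2 - 522.0 + 1383.8 = 1577.0
Primary income: -321.8 + 395.2 + 309.9 = 383.3
Secondary income: -173.7 - 176.8 = -350.5
Current account = 4022.9 + 1577.0 + 383.3 + (-350.5) = 5632.7
(Excluded from the current account — financial account: borrowing by resident firms from foreign banks 1599.6, inward foreign direct investment in the manufacturing sector 668.2; capital account: capital transfers received from emigrants 188.6, acquisition of foreign patents and trademarks (non-produced assets) 206.7, sale of embassy land to a foreign government 63.6.)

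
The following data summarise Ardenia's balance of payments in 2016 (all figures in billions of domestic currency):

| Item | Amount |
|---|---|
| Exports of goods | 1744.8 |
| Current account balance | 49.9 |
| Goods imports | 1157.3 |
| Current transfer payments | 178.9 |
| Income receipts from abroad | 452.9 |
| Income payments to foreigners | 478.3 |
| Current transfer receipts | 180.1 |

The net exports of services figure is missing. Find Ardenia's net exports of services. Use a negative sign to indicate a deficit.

-513.4

Current account = goods balance + services balance + net primary income + net secondary income
Sum of the known components = 563.3
Net exports of services = CA - (known components) = 49.9 - 563.3 = -513.4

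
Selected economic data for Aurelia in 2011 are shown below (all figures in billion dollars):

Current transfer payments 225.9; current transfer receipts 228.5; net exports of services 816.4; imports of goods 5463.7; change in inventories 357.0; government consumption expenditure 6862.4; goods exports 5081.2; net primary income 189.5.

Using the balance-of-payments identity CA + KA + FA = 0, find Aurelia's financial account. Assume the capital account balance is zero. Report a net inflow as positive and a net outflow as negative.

Goods balance = 5081.2 - 5463.7 = -382.5
Services balance = 816.4
Trade balance (goods + services) = -382.5 + 816.4 = 433.9
Net primary income = 189.5
Net secondary income = 228.5 - 225.9 = 2.6
Current account = 433.9 + 189.5 + 2.6 = 626.0
Financial account = -(626.0) = -626.0

-626.0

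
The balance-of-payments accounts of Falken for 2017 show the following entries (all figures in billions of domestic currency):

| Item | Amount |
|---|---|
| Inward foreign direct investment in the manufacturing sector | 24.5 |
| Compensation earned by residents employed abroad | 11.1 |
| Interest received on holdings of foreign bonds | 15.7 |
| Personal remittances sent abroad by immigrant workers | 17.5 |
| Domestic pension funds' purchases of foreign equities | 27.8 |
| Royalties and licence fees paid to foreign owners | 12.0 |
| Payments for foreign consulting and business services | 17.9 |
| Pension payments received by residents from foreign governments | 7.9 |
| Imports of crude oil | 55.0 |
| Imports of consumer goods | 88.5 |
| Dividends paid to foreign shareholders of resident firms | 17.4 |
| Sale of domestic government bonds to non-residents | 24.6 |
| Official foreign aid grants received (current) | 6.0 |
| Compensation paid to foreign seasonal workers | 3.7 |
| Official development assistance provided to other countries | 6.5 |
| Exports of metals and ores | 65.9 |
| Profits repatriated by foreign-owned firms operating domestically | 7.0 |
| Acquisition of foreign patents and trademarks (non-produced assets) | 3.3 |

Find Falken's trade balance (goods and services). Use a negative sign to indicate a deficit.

-107.5

Goods: 65.9 - 55.0 - 88.5 = -77.6
Services: -12.0 - 17.9 = -29.9
Trade balance = -77.6 + (-29.9) = -107.5
(Excluded from the trade balance — financial account: inward foreign direct investment in the manufacturing sector 24.5, domestic pension funds' purchases of foreign equities 27.8, sale of domestic government bonds to non-residents 24.6; primary income: compensation earned by residents employed abroad 11.1, interest received on holdings of foreign bonds 15.7, dividends paid to foreign shareholders of resident firms 17.4, compensation paid to foreign seasonal workers 3.7, profits repatriated by foreign-owned firms operating domestically 7.0; secondary income: personal remittances sent abroad by immigrant workers 17.5, pension payments received by residents from foreign governments 7.9, official foreign aid grants received (current) 6.0, official development assistance provided to other countries 6.5; capital account: acquisition of foreign patents and trademarks (non-produced assets) 3.3.)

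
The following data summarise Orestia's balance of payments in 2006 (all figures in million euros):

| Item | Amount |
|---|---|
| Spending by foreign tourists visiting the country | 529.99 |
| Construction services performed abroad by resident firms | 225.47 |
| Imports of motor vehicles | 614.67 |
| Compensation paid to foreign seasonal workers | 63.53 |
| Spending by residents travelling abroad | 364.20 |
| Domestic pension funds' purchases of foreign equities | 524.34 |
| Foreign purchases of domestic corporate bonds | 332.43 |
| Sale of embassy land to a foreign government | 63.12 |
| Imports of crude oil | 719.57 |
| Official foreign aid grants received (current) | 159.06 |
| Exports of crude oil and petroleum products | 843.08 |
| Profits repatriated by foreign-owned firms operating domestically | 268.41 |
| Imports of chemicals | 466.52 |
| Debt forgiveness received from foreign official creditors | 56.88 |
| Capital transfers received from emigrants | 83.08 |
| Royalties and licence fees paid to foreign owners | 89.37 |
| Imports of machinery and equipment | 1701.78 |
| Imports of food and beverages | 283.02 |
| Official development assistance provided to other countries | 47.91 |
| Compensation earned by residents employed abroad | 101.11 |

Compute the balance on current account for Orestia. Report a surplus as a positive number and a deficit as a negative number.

-2760.27

Goods: 843.08 - 466.52 - 283.02 - 1701.78 - 614.67 - 719.57 = -2942.48
Services: -89.37 + 529.99 + 225.47 - 364.20 = 301.89
Primary income: 101.11 - 63.53 - 268.41 = -230.83
Secondary income: 159.06 - 47.91 = 111.15
Current account = (-2942.48) + 301.89 + (-230.83) + 111.15 = -2760.27
(Excluded from the current account — financial account: domestic pension funds' purchases of foreign equities 524.34, foreign purchases of domestic corporate bonds 332.43; capital account: sale of embassy land to a foreign government 63.12, debt forgiveness received from foreign official creditors 56.88, capital transfers received from emigrants 83.08.)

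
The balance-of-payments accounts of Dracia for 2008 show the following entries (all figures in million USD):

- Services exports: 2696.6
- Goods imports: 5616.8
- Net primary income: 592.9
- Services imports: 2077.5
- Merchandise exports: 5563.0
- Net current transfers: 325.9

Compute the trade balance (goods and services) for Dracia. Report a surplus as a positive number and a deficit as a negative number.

Goods balance = 5563.0 - 5616.8 = -53.8
Services balance = 2696.6 - 2077.5 = 619.1
Trade balance (goods + services) = -53.8 + 619.1 = 565.3

565.3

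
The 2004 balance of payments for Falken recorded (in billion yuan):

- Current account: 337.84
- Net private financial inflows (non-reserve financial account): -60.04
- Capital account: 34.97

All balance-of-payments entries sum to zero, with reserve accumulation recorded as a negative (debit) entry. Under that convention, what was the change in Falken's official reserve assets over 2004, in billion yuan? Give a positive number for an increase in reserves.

Official reserve transactions balance = -(337.84 + 34.97 + (-60.04)) = -312.77
An accumulation of reserves is recorded as a debit (negative entry), so the change in the stock of reserves is the negative of that balance.
Change in official reserves = -(-312.77) = 312.77

312.77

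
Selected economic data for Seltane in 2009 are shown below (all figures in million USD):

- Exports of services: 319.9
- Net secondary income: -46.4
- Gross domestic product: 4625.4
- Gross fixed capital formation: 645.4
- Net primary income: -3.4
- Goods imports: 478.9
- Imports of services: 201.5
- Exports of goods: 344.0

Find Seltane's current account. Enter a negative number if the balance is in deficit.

Goods balance = 344.0 - 478.9 = -134.9
Services balance = 319.9 - 201.5 = 118.4
Trade balance (goods + services) = -134.9 + 118.4 = -16.5
Net primary income = -3.4
Net secondary income = -46.4
Current account = -16.5 + (-3.4) + (-46.4) = -66.3

-66.3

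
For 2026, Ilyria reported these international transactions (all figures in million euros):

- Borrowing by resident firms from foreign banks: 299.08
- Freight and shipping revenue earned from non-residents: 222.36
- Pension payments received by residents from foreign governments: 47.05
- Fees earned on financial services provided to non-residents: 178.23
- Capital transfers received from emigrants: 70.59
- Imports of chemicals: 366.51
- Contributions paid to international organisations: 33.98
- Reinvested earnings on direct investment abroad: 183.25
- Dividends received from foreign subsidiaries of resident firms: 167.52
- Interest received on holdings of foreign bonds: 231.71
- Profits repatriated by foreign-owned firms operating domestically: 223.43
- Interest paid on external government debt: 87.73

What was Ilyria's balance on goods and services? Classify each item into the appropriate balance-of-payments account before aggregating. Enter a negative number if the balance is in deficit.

34.08

Goods: -366.51
Services: 178.23 + 222.36 = 400.59
Trade balance = -366.51 + 400.59 = 34.08
(Excluded from the trade balance — financial account: borrowing by resident firms from foreign banks 299.08; secondary income: pension payments received by residents from foreign governments 47.05, contributions paid to international organisations 33.98; capital account: capital transfers received from emigrants 70.59; primary income: reinvested earnings on direct investment abroad 183.25, dividends received from foreign subsidiaries of resident firms 167.52, interest received on holdings of foreign bonds 231.71, profits repatriated by foreign-owned firms operating domestically 223.43, interest paid on external government debt 87.73.)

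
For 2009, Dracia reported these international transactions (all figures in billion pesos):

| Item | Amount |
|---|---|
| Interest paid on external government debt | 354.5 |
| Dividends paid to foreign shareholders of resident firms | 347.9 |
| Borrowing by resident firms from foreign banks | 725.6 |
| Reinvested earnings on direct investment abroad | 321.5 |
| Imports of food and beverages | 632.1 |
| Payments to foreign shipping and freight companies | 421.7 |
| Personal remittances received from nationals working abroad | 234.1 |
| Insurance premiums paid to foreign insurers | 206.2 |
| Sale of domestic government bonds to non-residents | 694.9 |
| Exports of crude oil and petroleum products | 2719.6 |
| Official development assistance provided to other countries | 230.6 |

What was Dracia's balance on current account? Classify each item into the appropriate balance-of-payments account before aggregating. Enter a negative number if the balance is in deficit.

Goods: 2719.6 - 632.1 = 2087.5
Services: -421.7 - 206.2 = -627.9
Primary income: -354.5 + 321.5 - 347.9 = -380.9
Secondary income: 234.1 - 230.6 = 3.5
Current account = 2087.5 + (-627.9) + (-380.9) + 3.5 = 1082.2
(Excluded from the current account — financial account: borrowing by resident firms from foreign banks 725.6, sale of domestic government bonds to non-residents 694.9.)

1082.2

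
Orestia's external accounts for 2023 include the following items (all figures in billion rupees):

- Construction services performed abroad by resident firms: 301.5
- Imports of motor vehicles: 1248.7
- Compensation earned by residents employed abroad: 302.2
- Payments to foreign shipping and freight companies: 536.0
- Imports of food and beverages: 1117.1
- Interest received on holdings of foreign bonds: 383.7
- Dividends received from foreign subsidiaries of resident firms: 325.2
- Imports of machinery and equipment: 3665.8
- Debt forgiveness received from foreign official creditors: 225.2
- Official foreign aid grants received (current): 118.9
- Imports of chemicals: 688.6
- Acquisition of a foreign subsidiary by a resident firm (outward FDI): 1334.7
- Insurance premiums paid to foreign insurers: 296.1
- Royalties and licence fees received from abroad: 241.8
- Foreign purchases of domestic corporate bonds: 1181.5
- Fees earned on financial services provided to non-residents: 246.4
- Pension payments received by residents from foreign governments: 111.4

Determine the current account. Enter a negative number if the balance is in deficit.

Goods: -688.6 - 1117.1 - 3665.8 - 1248.7 = -6720.2
Services: 241.8 - 536.0 + 301.5 + 246.4 - 296.1 = -42.4
Primary income: 383.7 + 325.2 + 302.2 = 1011.1
Secondary income: 111.4 + 118.9 = 230.3
Current account = (-6720.2) + (-42.4) + 1011.1 + 230.3 = -5521.2
(Excluded from the current account — capital account: debt forgiveness received from foreign official creditors 225.2; financial account: acquisition of a foreign subsidiary by a resident firm (outward FDI) 1334.7, foreign purchases of domestic corporate bonds 1181.5.)

-5521.2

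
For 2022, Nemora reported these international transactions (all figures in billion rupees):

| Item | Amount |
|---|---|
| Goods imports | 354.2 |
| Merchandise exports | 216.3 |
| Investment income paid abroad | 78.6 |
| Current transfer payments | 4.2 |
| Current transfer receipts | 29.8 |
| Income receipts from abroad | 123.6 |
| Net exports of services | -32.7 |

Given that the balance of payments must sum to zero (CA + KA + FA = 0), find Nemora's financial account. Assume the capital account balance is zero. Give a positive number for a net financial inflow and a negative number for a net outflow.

Goods balance = 216.3 - 354.2 = -137.9
Services balance = -32.7
Trade balance (goods + services) = -137.9 + (-32.7) = -170.6
Net primary income = 123.6 - 78.6 = 45.0
Net secondary income = 29.8 - 4.2 = 25.6
Current account = -170.6 + 45.0 + 25.6 = -100.0
Financial account = -(-100.0) = 100.0

100.0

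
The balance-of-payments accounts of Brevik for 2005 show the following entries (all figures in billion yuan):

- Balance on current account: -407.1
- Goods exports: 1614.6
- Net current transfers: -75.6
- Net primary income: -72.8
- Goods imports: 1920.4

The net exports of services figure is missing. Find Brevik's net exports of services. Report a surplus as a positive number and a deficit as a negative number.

Current account = goods balance + services balance + net primary income + net secondary income
Sum of the known components = -454.2
Net exports of services = CA - (known components) = -407.1 - (-454.2) = 47.1

47.1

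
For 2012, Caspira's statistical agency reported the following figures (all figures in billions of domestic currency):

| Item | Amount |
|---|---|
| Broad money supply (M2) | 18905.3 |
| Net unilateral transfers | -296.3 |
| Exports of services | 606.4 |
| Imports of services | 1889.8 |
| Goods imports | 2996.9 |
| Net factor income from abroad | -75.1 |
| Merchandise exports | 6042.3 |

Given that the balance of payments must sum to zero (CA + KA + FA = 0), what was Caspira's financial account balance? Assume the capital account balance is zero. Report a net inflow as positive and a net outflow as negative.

Goods balance = 6042.3 - 2996.9 = 3045.4
Services balance = 606.4 - 1889.8 = -1283.4
Trade balance (goods + services) = 3045.4 + (-1283.4) = 1762.0
Net primary income = -75.1
Net secondary income = -296.3
Current account = 1762.0 + (-75.1) + (-296.3) = 1390.6
Financial account = -(1390.6) = -1390.6

-1390.6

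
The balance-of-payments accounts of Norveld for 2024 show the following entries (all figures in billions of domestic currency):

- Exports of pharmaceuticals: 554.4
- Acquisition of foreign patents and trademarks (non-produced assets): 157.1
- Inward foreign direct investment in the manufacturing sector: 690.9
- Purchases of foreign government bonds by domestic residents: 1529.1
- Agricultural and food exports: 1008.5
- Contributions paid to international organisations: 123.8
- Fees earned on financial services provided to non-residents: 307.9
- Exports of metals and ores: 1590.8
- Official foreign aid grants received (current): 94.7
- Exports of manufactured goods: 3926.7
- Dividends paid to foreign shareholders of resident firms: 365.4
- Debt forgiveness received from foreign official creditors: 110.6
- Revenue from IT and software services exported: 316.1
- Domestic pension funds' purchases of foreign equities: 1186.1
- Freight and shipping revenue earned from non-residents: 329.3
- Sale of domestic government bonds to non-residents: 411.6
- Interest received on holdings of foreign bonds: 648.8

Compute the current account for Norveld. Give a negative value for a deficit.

8288.0

Goods: 1590.8 + 554.4 + 3926.7 + 1008.5 = 7080.4
Services: 329.3 + 316.1 + 307.9 = 953.3
Primary income: -365.4 + 648.8 = 283.4
Secondary income: -123.8 + 94.7 = -29.1
Current account = 7080.4 + 953.3 + 283.4 + (-29.1) = 8288.0
(Excluded from the current account — capital account: acquisition of foreign patents and trademarks (non-produced assets) 157.1, debt forgiveness received from foreign official creditors 110.6; financial account: inward foreign direct investment in the manufacturing sector 690.9, purchases of foreign government bonds by domestic residents 1529.1, domestic pension funds' purchases of foreign equities 1186.1, sale of domestic government bonds to non-residents 411.6.)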